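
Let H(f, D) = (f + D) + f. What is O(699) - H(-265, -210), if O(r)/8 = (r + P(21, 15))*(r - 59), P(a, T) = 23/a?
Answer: 75289780/21 ≈ 3.5852e+6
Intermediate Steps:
O(r) = 8*(-59 + r)*(23/21 + r) (O(r) = 8*((r + 23/21)*(r - 59)) = 8*((r + 23*(1/21))*(-59 + r)) = 8*((r + 23/21)*(-59 + r)) = 8*((23/21 + r)*(-59 + r)) = 8*((-59 + r)*(23/21 + r)) = 8*(-59 + r)*(23/21 + r))
H(f, D) = D + 2*f (H(f, D) = (D + f) + f = D + 2*f)
O(699) - H(-265, -210) = (-10856/21 + 8*699² - 9728/21*699) - (-210 + 2*(-265)) = (-10856/21 + 8*488601 - 2266624/7) - (-210 - 530) = (-10856/21 + 3908808 - 2266624/7) - 1*(-740) = 75274240/21 + 740 = 75289780/21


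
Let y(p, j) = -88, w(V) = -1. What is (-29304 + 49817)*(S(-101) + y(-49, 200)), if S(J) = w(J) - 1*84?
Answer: -3548749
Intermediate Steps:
S(J) = -85 (S(J) = -1 - 1*84 = -1 - 84 = -85)
(-29304 + 49817)*(S(-101) + y(-49, 200)) = (-29304 + 49817)*(-85 - 88) = 20513*(-173) = -3548749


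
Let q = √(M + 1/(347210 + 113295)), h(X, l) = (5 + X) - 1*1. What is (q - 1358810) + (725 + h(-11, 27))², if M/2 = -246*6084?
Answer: -843286 + I*√634779668361812695/460505 ≈ -8.4329e+5 + 1730.1*I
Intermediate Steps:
M = -2993328 (M = 2*(-246*6084) = 2*(-1496664) = -2993328)
h(X, l) = 4 + X (h(X, l) = (5 + X) - 1 = 4 + X)
q = I*√634779668361812695/460505 (q = √(-2993328 + 1/(347210 + 113295)) = √(-2993328 + 1/460505) = √(-1378442510639/460505) = I*√634779668361812695/460505 ≈ 1730.1*I)
(q - 1358810) + (725 + h(-11, 27))² = (I*√634779668361812695/460505 - 1358810) + (725 + (4 - 11))² = (-1358810 + I*√634779668361812695/460505) + (725 - 7)² = (-1358810 + I*√634779668361812695/460505) + 718² = (-1358810 + I*√634779668361812695/460505) + 515524 = -843286 + I*√634779668361812695/460505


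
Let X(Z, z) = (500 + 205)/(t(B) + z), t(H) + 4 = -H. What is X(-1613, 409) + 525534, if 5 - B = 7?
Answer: 213893043/407 ≈ 5.2554e+5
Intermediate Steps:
B = -2 (B = 5 - 1*7 = 5 - 7 = -2)
t(H) = -4 - H
X(Z, z) = 705/(-2 + z) (X(Z, z) = (500 + 205)/((-4 - 1*(-2)) + z) = 705/((-4 + 2) + z) = 705/(-2 + z))
X(-1613, 409) + 525534 = 705/(-2 + 409) + 525534 = 705/407 + 525534 = 213893043/407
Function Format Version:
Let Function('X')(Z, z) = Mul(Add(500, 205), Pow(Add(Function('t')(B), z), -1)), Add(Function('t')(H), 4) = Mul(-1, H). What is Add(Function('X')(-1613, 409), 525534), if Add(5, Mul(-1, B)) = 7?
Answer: Rational(213893043, 407) ≈ 5.2554e+5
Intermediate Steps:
B = -2 (B = Add(5, Mul(-1, 7)) = Add(5, -7) = -2)
Function('t')(H) = Add(-4, Mul(-1, H))
Function('X')(Z, z) = Mul(705, Pow(Add(-2, z), -1)) (Function('X')(Z, z) = Mul(Add(500, 205), Pow(Add(Add(-4, Mul(-1, -2)), z), -1)) = Mul(705, Pow(Add(Add(-4, 2), z), -1)) = Mul(705, Pow(Add(-2, z), -1)))
Add(Function('X')(-1613, 409), 525534) = Add(Mul(705, Pow(Add(-2, 409), -1)), 525534) = Add(Mul(705, Pow(407, -1)), 525534) = Add(Mul(705, Rational(1, 407)), 525534) = Add(Rational(705, 407), 525534) = Rational(213893043, 407)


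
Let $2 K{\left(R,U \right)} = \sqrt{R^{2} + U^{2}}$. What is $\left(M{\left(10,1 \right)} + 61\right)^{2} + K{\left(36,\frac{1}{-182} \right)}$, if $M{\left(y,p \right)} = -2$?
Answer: $3481 + \frac{\sqrt{42928705}}{364} \approx 3499.0$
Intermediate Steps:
$K{\left(R,U \right)} = \frac{\sqrt{R^{2} + U^{2}}}{2}$
$\left(M{\left(10,1 \right)} + 61\right)^{2} + K{\left(36,\frac{1}{-182} \right)} = \left(-2 + 61\right)^{2} + \frac{\sqrt{36^{2} + \left(\frac{1}{-182}\right)^{2}}}{2} = 59^{2} + \frac{\sqrt{1296 + \left(- \frac{1}{182}\right)^{2}}}{2} = 3481 + \frac{\sqrt{1296 + \frac{1}{33124}}}{2} = 3481 + \frac{\sqrt{\frac{42928705}{33124}}}{2} = 3481 + \frac{\frac{1}{182} \sqrt{42928705}}{2} = 3481 + \frac{\sqrt{42928705}}{364}$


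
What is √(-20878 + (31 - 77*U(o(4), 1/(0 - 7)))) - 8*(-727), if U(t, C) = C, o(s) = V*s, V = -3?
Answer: 5816 + 2*I*√5209 ≈ 5816.0 + 144.35*I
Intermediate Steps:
o(s) = -3*s
√(-20878 + (31 - 77*U(o(4), 1/(0 - 7)))) - 8*(-727) = √(-20878 + (31 - 77/(0 - 7))) - 8*(-727) = √(-20878 + (31 - 77/(-7))) + 5816 = √(-20878 + (31 - 77*(-⅐))) + 5816 = √(-20878 + (31 + 11)) + 5816 = √(-20878 + 42) + 5816 = √(-20836) + 5816 = 2*I*√5209 + 5816 = 5816 + 2*I*√5209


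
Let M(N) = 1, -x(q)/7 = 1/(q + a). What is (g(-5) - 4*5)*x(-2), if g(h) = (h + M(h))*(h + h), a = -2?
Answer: 35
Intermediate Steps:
x(q) = -7/(-2 + q) (x(q) = -7/(q - 2) = -7/(-2 + q))
g(h) = 2*h*(1 + h) (g(h) = (h + 1)*(h + h) = (1 + h)*(2*h) = 2*h*(1 + h))
(g(-5) - 4*5)*x(-2) = (2*(-5)*(1 - 5) - 4*5)*(-7/(-2 - 2)) = (2*(-5)*(-4) - 20)*(-7/(-4)) = (40 - 20)*(-7*(-1/4)) = 20*(7/4) = 35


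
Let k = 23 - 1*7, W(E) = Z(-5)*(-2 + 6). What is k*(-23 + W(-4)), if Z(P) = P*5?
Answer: -1968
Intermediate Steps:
Z(P) = 5*P
W(E) = -100 (W(E) = (5*(-5))*(-2 + 6) = -25*4 = -100)
k = 16 (k = 23 - 7 = 16)
k*(-23 + W(-4)) = 16*(-23 - 100) = 16*(-123) = -1968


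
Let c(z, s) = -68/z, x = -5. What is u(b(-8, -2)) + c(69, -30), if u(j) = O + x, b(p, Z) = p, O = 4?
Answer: -137/69 ≈ -1.9855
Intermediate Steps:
u(j) = -1 (u(j) = 4 - 5 = -1)
u(b(-8, -2)) + c(69, -30) = -1 - 68/69 = -137/69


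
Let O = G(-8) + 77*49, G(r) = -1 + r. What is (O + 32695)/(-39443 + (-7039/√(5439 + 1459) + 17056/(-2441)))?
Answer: -19705575117901261926/21322063146016724059 + 509718060515127*√6898/21322063146016724059 ≈ -0.92220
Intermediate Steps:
O = 3764 (O = (-1 - 8) + 77*49 = -9 + 3773 = 3764)
(O + 32695)/(-39443 + (-7039/√(5439 + 1459) + 17056/(-2441))) = (3764 + 32695)/(-39443 + (-7039/√(5439 + 1459) + 17056/(-2441))) = 36459/(-39443 + (-7039*√6898/6898 + 17056*(-1/2441))) = 36459/(-39443 + (-7039*√6898/6898 - 17056/2441)) = 36459/(-39443 + (-17056/2441 - 7039*√6898/6898)) = 36459/(-96297419/2441 - 7039*√6898/6898)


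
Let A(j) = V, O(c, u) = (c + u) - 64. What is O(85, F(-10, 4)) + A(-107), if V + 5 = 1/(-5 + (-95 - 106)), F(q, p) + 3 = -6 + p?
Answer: 2265/206 ≈ 10.995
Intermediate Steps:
F(q, p) = -9 + p (F(q, p) = -3 + (-6 + p) = -9 + p)
V = -1031/206 (V = -5 + 1/(-5 + (-95 - 106)) = -5 + 1/(-5 - 201) = -5 + 1/(-206) = -5 - 1/206 = -1031/206 ≈ -5.0049)
O(c, u) = -64 + c + u
A(j) = -1031/206
O(85, F(-10, 4)) + A(-107) = (-64 + 85 + (-9 + 4)) - 1031/206 = (-64 + 85 - 5) - 1031/206 = 16 - 1031/206 = 2265/206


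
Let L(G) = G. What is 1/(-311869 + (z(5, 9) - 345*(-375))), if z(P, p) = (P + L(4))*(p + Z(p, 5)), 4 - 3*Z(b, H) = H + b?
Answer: -1/182443 ≈ -5.4812e-6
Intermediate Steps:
Z(b, H) = 4/3 - H/3 - b/3 (Z(b, H) = 4/3 - (H + b)/3 = 4/3 + (-H/3 - b/3) = 4/3 - H/3 - b/3)
z(P, p) = (4 + P)*(-1/3 + 2*p/3) (z(P, p) = (P + 4)*(p + (4/3 - 1/3*5 - p/3)) = (4 + P)*(p + (4/3 - 5/3 - p/3)) = (4 + P)*(p + (-1/3 - p/3)) = (4 + P)*(-1/3 + 2*p/3))
1/(-311869 + (z(5, 9) - 345*(-375))) = 1/(-311869 + ((-4/3 - 1/3*5 + (8/3)*9 + (2/3)*5*9) - 345*(-375))) = 1/(-311869 + ((-4/3 - 5/3 + 24 + 30) + 129375)) = 1/(-311869 + (51 + 129375)) = 1/(-311869 + 129426) = 1/(-182443) = -1/182443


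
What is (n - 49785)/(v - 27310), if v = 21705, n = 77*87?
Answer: 43086/5605 ≈ 7.6871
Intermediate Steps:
n = 6699
(n - 49785)/(v - 27310) = (6699 - 49785)/(21705 - 27310) = -43086/(-5605) = -43086*(-1/5605) = 43086/5605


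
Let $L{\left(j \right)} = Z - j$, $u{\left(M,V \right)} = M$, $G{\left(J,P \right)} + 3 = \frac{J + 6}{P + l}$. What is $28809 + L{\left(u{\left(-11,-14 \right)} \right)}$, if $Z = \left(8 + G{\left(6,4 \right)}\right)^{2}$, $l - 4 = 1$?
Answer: $\frac{259741}{9} \approx 28860.0$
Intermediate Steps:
$l = 5$ ($l = 4 + 1 = 5$)
$G{\left(J,P \right)} = -3 + \frac{6 + J}{5 + P}$ ($G{\left(J,P \right)} = -3 + \frac{J + 6}{P + 5} = -3 + \frac{6 + J}{5 + P}$)
$Z = \frac{361}{9}$ ($Z = \left(8 + \frac{-9 + 6 - 12}{5 + 4}\right)^{2} = \left(8 + \frac{-9 + 6 - 12}{9}\right)^{2} = \left(8 + \frac{1}{9} \left(-15\right)\right)^{2} = \left(8 - \frac{5}{3}\right)^{2} = \left(\frac{19}{3}\right)^{2} = \frac{361}{9} \approx 40.111$)
$L{\left(j \right)} = \frac{361}{9} - j$
$28809 + L{\left(u{\left(-11,-14 \right)} \right)} = 28809 + \left(\frac{361}{9} - -11\right) = 28809 + \left(\frac{361}{9} + 11\right) = 28809 + \frac{460}{9} = \frac{259741}{9}$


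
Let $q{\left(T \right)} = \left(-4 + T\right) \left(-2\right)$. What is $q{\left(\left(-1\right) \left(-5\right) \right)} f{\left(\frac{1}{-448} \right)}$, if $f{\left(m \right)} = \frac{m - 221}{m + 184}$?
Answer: $\frac{7334}{3053} \approx 2.4022$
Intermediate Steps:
$q{\left(T \right)} = 8 - 2 T$
$f{\left(m \right)} = \frac{-221 + m}{184 + m}$
$q{\left(\left(-1\right) \left(-5\right) \right)} f{\left(\frac{1}{-448} \right)} = \left(8 - 2 \left(\left(-1\right) \left(-5\right)\right)\right) \frac{-221 + \frac{1}{-448}}{184 + \frac{1}{-448}} = \left(8 - 10\right) \frac{-221 - \frac{1}{448}}{184 - \frac{1}{448}} = \left(8 - 10\right) \frac{1}{\frac{82431}{448}} \left(- \frac{99009}{448}\right) = - 2 \cdot \frac{448}{82431} \left(- \frac{99009}{448}\right) = \left(-2\right) \left(- \frac{3667}{3053}\right) = \frac{7334}{3053}$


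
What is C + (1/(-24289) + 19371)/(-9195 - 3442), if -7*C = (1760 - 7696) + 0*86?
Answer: 259814696646/306940093 ≈ 846.47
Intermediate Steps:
C = 848 (C = -((1760 - 7696) + 0*86)/7 = -(-5936 + 0)/7 = -⅐*(-5936) = 848)
C + (1/(-24289) + 19371)/(-9195 - 3442) = 848 + (1/(-24289) + 19371)/(-9195 - 3442) = 848 + (-1/24289 + 19371)/(-12637) = 848 + (470502218/24289)*(-1/12637) = 848 - 470502218/306940093 = 259814696646/306940093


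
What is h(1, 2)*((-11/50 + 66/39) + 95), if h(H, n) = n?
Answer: 62707/325 ≈ 192.94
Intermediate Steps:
h(1, 2)*((-11/50 + 66/39) + 95) = 2*((-11/50 + 66/39) + 95) = 2*((-11*1/50 + 66*(1/39)) + 95) = 2*((-11/50 + 22/13) + 95) = 2*(957/650 + 95) = 2*(62707/650) = 62707/325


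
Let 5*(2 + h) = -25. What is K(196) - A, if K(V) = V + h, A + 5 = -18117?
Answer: 18311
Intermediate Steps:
h = -7 (h = -2 + (1/5)*(-25) = -2 - 5 = -7)
A = -18122 (A = -5 - 18117 = -18122)
K(V) = -7 + V (K(V) = V - 7 = -7 + V)
K(196) - A = (-7 + 196) - 1*(-18122) = 189 + 18122 = 18311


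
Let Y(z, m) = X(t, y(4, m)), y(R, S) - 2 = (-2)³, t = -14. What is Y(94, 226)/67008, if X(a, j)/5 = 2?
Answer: 5/33504 ≈ 0.00014924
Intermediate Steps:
y(R, S) = -6 (y(R, S) = 2 + (-2)³ = 2 - 8 = -6)
X(a, j) = 10 (X(a, j) = 5*2 = 10)
Y(z, m) = 10
Y(94, 226)/67008 = 10/67008 = 10*(1/67008) = 5/33504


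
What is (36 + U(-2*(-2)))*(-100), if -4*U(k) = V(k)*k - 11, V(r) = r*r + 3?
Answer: -1975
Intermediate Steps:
V(r) = 3 + r² (V(r) = r² + 3 = 3 + r²)
U(k) = 11/4 - k*(3 + k²)/4 (U(k) = -((3 + k²)*k - 11)/4 = -(k*(3 + k²) - 11)/4 = -(-11 + k*(3 + k²))/4 = 11/4 - k*(3 + k²)/4)
(36 + U(-2*(-2)))*(-100) = (36 + (11/4 - (-2*(-2))*(3 + (-2*(-2))²)/4))*(-100) = (36 + (11/4 - ¼*4*(3 + 4²)))*(-100) = (36 + (11/4 - ¼*4*(3 + 16)))*(-100) = (36 + (11/4 - ¼*4*19))*(-100) = (36 + (11/4 - 19))*(-100) = (36 - 65/4)*(-100) = (79/4)*(-100) = -1975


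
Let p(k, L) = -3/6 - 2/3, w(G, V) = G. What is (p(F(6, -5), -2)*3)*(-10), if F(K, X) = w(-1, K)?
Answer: 35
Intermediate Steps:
F(K, X) = -1
p(k, L) = -7/6 (p(k, L) = -3*1/6 - 2*1/3 = -1/2 - 2/3 = -7/6)
(p(F(6, -5), -2)*3)*(-10) = -7/6*3*(-10) = -7/2*(-10) = 35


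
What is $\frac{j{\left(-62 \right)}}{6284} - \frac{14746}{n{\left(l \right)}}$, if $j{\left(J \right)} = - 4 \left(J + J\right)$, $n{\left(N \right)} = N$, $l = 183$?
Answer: $- \frac{23143274}{287493} \approx -80.5$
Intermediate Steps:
$j{\left(J \right)} = - 8 J$ ($j{\left(J \right)} = - 4 \cdot 2 J = - 8 J$)
$\frac{j{\left(-62 \right)}}{6284} - \frac{14746}{n{\left(l \right)}} = \frac{\left(-8\right) \left(-62\right)}{6284} - \frac{14746}{183} = 496 \cdot \frac{1}{6284} - \frac{14746}{183} = \frac{124}{1571} - \frac{14746}{183} = - \frac{23143274}{287493}$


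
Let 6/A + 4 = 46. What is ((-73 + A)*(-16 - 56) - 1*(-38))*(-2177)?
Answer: -11502646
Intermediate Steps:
A = 1/7 (A = 6/(-4 + 46) = 6/42 = 6*(1/42) = 1/7 ≈ 0.14286)
((-73 + A)*(-16 - 56) - 1*(-38))*(-2177) = ((-73 + 1/7)*(-16 - 56) - 1*(-38))*(-2177) = (-510/7*(-72) + 38)*(-2177) = (36720/7 + 38)*(-2177) = (36986/7)*(-2177) = -11502646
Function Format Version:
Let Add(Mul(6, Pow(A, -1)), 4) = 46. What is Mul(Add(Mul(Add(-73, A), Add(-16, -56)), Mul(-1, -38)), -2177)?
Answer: -11502646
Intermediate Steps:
A = Rational(1, 7) (A = Mul(6, Pow(Add(-4, 46), -1)) = Mul(6, Pow(42, -1)) = Mul(6, Rational(1, 42)) = Rational(1, 7) ≈ 0.14286)
Mul(Add(Mul(Add(-73, A), Add(-16, -56)), Mul(-1, -38)), -2177) = Mul(Add(Mul(Add(-73, Rational(1, 7)), Add(-16, -56)), Mul(-1, -38)), -2177) = Mul(Add(Mul(Rational(-510, 7), -72), 38), -2177) = Mul(Add(Rational(36720, 7), 38), -2177) = Mul(Rational(36986, 7), -2177) = -11502646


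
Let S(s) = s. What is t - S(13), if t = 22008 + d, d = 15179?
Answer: 37174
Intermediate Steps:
t = 37187 (t = 22008 + 15179 = 37187)
t - S(13) = 37187 - 1*13 = 37187 - 13 = 37174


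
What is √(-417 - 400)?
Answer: I*√817 ≈ 28.583*I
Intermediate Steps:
√(-417 - 400) = √(-817) = I*√817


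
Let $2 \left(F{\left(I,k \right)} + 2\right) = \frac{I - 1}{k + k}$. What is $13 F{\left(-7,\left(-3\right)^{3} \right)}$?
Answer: $- \frac{676}{27} \approx -25.037$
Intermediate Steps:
$F{\left(I,k \right)} = -2 + \frac{-1 + I}{4 k}$ ($F{\left(I,k \right)} = -2 + \frac{\left(I - 1\right) \frac{1}{k + k}}{2} = -2 + \frac{\left(-1 + I\right) \frac{1}{2 k}}{2} = -2 + \frac{\frac{1}{2} \frac{1}{k} \left(-1 + I\right)}{2} = -2 + \frac{-1 + I}{4 k}$)
$13 F{\left(-7,\left(-3\right)^{3} \right)} = 13 \frac{-1 - 7 - 8 \left(-3\right)^{3}}{4 \left(-3\right)^{3}} = 13 \frac{-1 - 7 - -216}{4 \left(-27\right)} = 13 \cdot \frac{1}{4} \left(- \frac{1}{27}\right) \left(-1 - 7 + 216\right) = 13 \cdot \frac{1}{4} \left(- \frac{1}{27}\right) 208 = 13 \left(- \frac{52}{27}\right) = - \frac{676}{27}$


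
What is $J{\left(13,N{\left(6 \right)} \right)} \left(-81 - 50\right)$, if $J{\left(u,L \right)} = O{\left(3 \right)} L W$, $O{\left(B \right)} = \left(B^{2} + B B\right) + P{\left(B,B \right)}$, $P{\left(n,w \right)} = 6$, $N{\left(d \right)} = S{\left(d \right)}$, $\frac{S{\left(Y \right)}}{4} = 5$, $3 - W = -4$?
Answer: $-440160$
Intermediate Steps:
$W = 7$ ($W = 3 - -4 = 3 + 4 = 7$)
$S{\left(Y \right)} = 20$ ($S{\left(Y \right)} = 4 \cdot 5 = 20$)
$N{\left(d \right)} = 20$
$O{\left(B \right)} = 6 + 2 B^{2}$ ($O{\left(B \right)} = \left(B^{2} + B B\right) + 6 = \left(B^{2} + B^{2}\right) + 6 = 2 B^{2} + 6 = 6 + 2 B^{2}$)
$J{\left(u,L \right)} = 168 L$ ($J{\left(u,L \right)} = \left(6 + 2 \cdot 3^{2}\right) L 7 = \left(6 + 2 \cdot 9\right) L 7 = \left(6 + 18\right) L 7 = 24 L 7 = 168 L$)
$J{\left(13,N{\left(6 \right)} \right)} \left(-81 - 50\right) = 168 \cdot 20 \left(-81 - 50\right) = 3360 \left(-131\right) = -440160$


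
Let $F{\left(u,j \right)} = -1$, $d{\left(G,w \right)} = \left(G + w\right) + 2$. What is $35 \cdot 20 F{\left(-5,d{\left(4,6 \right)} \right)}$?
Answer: $-700$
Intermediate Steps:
$d{\left(G,w \right)} = 2 + G + w$
$35 \cdot 20 F{\left(-5,d{\left(4,6 \right)} \right)} = 35 \cdot 20 \left(-1\right) = 700 \left(-1\right) = -700$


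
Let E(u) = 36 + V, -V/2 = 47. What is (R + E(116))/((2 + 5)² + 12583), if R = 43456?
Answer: 21699/6316 ≈ 3.4356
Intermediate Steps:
V = -94 (V = -2*47 = -94)
E(u) = -58 (E(u) = 36 - 94 = -58)
(R + E(116))/((2 + 5)² + 12583) = (43456 - 58)/((2 + 5)² + 12583) = 43398/(7² + 12583) = 43398/(49 + 12583) = 43398/12632 = 43398*(1/12632) = 21699/6316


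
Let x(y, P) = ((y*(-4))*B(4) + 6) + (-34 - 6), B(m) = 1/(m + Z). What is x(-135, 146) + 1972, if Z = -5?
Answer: 1398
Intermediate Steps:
B(m) = 1/(-5 + m) (B(m) = 1/(m - 5) = 1/(-5 + m))
x(y, P) = -34 + 4*y (x(y, P) = ((y*(-4))/(-5 + 4) + 6) + (-34 - 6) = (-4*y/(-1) + 6) - 40 = (-4*y*(-1) + 6) - 40 = (4*y + 6) - 40 = (6 + 4*y) - 40 = -34 + 4*y)
x(-135, 146) + 1972 = (-34 + 4*(-135)) + 1972 = (-34 - 540) + 1972 = -574 + 1972 = 1398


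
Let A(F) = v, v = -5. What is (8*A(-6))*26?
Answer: -1040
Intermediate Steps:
A(F) = -5
(8*A(-6))*26 = (8*(-5))*26 = -40*26 = -1040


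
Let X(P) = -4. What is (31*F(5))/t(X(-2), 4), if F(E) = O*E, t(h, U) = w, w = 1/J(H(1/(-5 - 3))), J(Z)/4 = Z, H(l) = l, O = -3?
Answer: 465/2 ≈ 232.50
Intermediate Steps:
J(Z) = 4*Z
w = -2 (w = 1/(4/(-5 - 3)) = 1/(4/(-8)) = 1/(4*(-⅛)) = 1/(-½) = -2)
t(h, U) = -2
F(E) = -3*E
(31*F(5))/t(X(-2), 4) = (31*(-3*5))/(-2) = (31*(-15))*(-½) = -465*(-½) = 465/2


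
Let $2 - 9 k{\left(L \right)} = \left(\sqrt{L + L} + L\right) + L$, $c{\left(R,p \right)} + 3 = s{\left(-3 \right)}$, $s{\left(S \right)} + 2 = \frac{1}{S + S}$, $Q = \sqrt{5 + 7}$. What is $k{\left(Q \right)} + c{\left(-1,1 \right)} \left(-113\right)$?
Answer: $\frac{10513}{18} - \frac{4 \sqrt{3}}{9} - \frac{2 \sqrt[4]{3}}{9} \approx 582.99$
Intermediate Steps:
$Q = 2 \sqrt{3}$ ($Q = \sqrt{12} = 2 \sqrt{3} \approx 3.4641$)
$s{\left(S \right)} = -2 + \frac{1}{2 S}$ ($s{\left(S \right)} = -2 + \frac{1}{S + S} = -2 + \frac{1}{2 S}$)
$c{\left(R,p \right)} = - \frac{31}{6}$ ($c{\left(R,p \right)} = -3 - \left(2 - \frac{1}{2 \left(-3\right)}\right) = -3 + \left(-2 + \frac{1}{2} \left(- \frac{1}{3}\right)\right) = -3 - \frac{13}{6} = - \frac{31}{6}$)
$k{\left(L \right)} = \frac{2}{9} - \frac{2 L}{9} - \frac{\sqrt{2} \sqrt{L}}{9}$ ($k{\left(L \right)} = \frac{2}{9} - \frac{\left(\sqrt{L + L} + L\right) + L}{9} = \frac{2}{9} - \frac{\left(\sqrt{2 L} + L\right) + L}{9} = \frac{2}{9} - \frac{\left(\sqrt{2} \sqrt{L} + L\right) + L}{9} = \frac{2}{9} - \frac{\left(L + \sqrt{2} \sqrt{L}\right) + L}{9} = \frac{2}{9} - \frac{2 L + \sqrt{2} \sqrt{L}}{9} = \frac{2}{9} - \left(\frac{2 L}{9} + \frac{\sqrt{2} \sqrt{L}}{9}\right) = \frac{2}{9} - \frac{2 L}{9} - \frac{\sqrt{2} \sqrt{L}}{9}$)
$k{\left(Q \right)} + c{\left(-1,1 \right)} \left(-113\right) = \left(\frac{2}{9} - \frac{2 \cdot 2 \sqrt{3}}{9} - \frac{\sqrt{2} \sqrt{2 \sqrt{3}}}{9}\right) - - \frac{3503}{6} = \left(\frac{2}{9} - \frac{4 \sqrt{3}}{9} - \frac{\sqrt{2} \sqrt{2} \sqrt[4]{3}}{9}\right) + \frac{3503}{6} = \left(\frac{2}{9} - \frac{4 \sqrt{3}}{9} - \frac{2 \sqrt[4]{3}}{9}\right) + \frac{3503}{6} = \frac{10513}{18} - \frac{4 \sqrt{3}}{9} - \frac{2 \sqrt[4]{3}}{9}$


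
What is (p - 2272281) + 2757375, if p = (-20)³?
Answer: 477094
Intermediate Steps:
p = -8000
(p - 2272281) + 2757375 = (-8000 - 2272281) + 2757375 = -2280281 + 2757375 = 477094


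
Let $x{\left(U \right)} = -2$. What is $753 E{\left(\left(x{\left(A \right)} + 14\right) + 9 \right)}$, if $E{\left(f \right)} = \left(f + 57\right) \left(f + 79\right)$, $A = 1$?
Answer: $5873400$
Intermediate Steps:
$E{\left(f \right)} = \left(57 + f\right) \left(79 + f\right)$
$753 E{\left(\left(x{\left(A \right)} + 14\right) + 9 \right)} = 753 \left(4503 + \left(\left(-2 + 14\right) + 9\right)^{2} + 136 \left(\left(-2 + 14\right) + 9\right)\right) = 753 \left(4503 + \left(12 + 9\right)^{2} + 136 \left(12 + 9\right)\right) = 753 \left(4503 + 21^{2} + 136 \cdot 21\right) = 753 \left(4503 + 441 + 2856\right) = 753 \cdot 7800 = 5873400$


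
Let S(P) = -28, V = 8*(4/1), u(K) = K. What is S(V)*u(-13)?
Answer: 364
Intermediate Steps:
V = 32 (V = 8*(4*1) = 8*4 = 32)
S(V)*u(-13) = -28*(-13) = 364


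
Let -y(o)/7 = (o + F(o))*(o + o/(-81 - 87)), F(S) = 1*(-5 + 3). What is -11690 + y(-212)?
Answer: -982127/3 ≈ -3.2738e+5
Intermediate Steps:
F(S) = -2 (F(S) = 1*(-2) = -2)
y(o) = -167*o*(-2 + o)/24 (y(o) = -7*(o - 2)*(o + o/(-81 - 87)) = -7*(-2 + o)*(o + o/(-168)) = -7*(-2 + o)*(o + o*(-1/168)) = -7*(-2 + o)*(o - o/168) = -7*(-2 + o)*167*o/168 = -167*o*(-2 + o)/24)
-11690 + y(-212) = -11690 + (167/24)*(-212)*(2 - 1*(-212)) = -11690 + (167/24)*(-212)*(2 + 212) = -11690 + (167/24)*(-212)*214 = -11690 - 947057/3 = -982127/3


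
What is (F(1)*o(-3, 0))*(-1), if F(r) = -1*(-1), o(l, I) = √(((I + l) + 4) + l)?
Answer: -I*√2 ≈ -1.4142*I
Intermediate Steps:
o(l, I) = √(4 + I + 2*l) (o(l, I) = √((4 + I + l) + l) = √(4 + I + 2*l))
F(r) = 1
(F(1)*o(-3, 0))*(-1) = (1*√(4 + 0 + 2*(-3)))*(-1) = (1*√(4 + 0 - 6))*(-1) = (1*√(-2))*(-1) = (1*(I*√2))*(-1) = (I*√2)*(-1) = -I*√2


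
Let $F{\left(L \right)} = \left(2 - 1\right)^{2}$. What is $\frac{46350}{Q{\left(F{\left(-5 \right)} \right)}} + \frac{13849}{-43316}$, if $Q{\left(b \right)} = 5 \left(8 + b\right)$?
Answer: $\frac{44601631}{43316} \approx 1029.7$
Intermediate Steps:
$F{\left(L \right)} = 1$ ($F{\left(L \right)} = 1^{2} = 1$)
$Q{\left(b \right)} = 40 + 5 b$
$\frac{46350}{Q{\left(F{\left(-5 \right)} \right)}} + \frac{13849}{-43316} = \frac{46350}{40 + 5 \cdot 1} + \frac{13849}{-43316} = \frac{46350}{40 + 5} + 13849 \left(- \frac{1}{43316}\right) = \frac{46350}{45} - \frac{13849}{43316} = 46350 \cdot \frac{1}{45} - \frac{13849}{43316} = 1030 - \frac{13849}{43316} = \frac{44601631}{43316}$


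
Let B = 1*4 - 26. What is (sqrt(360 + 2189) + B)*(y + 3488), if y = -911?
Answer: -56694 + 2577*sqrt(2549) ≈ 73413.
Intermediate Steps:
B = -22 (B = 4 - 26 = -22)
(sqrt(360 + 2189) + B)*(y + 3488) = (sqrt(360 + 2189) - 22)*(-911 + 3488) = (sqrt(2549) - 22)*2577 = (-22 + sqrt(2549))*2577 = -56694 + 2577*sqrt(2549)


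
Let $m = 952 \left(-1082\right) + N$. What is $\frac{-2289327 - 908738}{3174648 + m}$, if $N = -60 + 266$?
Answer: $- \frac{639613}{428958} \approx -1.4911$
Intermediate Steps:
$N = 206$
$m = -1029858$ ($m = 952 \left(-1082\right) + 206 = -1030064 + 206 = -1029858$)
$\frac{-2289327 - 908738}{3174648 + m} = \frac{-2289327 - 908738}{3174648 - 1029858} = - \frac{3198065}{2144790} = \left(-3198065\right) \frac{1}{2144790} = - \frac{639613}{428958}$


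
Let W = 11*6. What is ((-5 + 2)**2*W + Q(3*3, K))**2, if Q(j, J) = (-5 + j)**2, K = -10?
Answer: 372100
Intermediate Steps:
W = 66
((-5 + 2)**2*W + Q(3*3, K))**2 = ((-5 + 2)**2*66 + (-5 + 3*3)**2)**2 = ((-3)**2*66 + (-5 + 9)**2)**2 = (9*66 + 4**2)**2 = (594 + 16)**2 = 610**2 = 372100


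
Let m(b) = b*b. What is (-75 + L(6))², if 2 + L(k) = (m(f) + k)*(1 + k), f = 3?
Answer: 784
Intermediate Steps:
m(b) = b²
L(k) = -2 + (1 + k)*(9 + k) (L(k) = -2 + (3² + k)*(1 + k) = -2 + (9 + k)*(1 + k) = -2 + (1 + k)*(9 + k))
(-75 + L(6))² = (-75 + (7 + 6² + 10*6))² = (-75 + (7 + 36 + 60))² = (-75 + 103)² = 28² = 784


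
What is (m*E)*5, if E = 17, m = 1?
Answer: 85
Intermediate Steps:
(m*E)*5 = (1*17)*5 = 17*5 = 85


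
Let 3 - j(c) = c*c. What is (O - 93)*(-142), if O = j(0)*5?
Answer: 11076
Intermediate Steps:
j(c) = 3 - c² (j(c) = 3 - c*c = 3 - c²)
O = 15 (O = (3 - 1*0²)*5 = (3 - 1*0)*5 = (3 + 0)*5 = 3*5 = 15)
(O - 93)*(-142) = (15 - 93)*(-142) = -78*(-142) = 11076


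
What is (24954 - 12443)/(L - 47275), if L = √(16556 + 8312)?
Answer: -591457525/2234900757 - 25022*√6217/2234900757 ≈ -0.26553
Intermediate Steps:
L = 2*√6217 (L = √24868 = 2*√6217 ≈ 157.70)
(24954 - 12443)/(L - 47275) = (24954 - 12443)/(2*√6217 - 47275) = 12511/(-47275 + 2*√6217)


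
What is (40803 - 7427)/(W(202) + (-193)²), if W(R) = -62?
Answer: 33376/37187 ≈ 0.89752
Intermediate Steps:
(40803 - 7427)/(W(202) + (-193)²) = (40803 - 7427)/(-62 + (-193)²) = 33376/(-62 + 37249) = 33376/37187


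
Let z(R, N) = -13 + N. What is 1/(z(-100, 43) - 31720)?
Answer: -1/31690 ≈ -3.1556e-5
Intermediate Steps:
1/(z(-100, 43) - 31720) = 1/((-13 + 43) - 31720) = 1/(30 - 31720) = 1/(-31690) = -1/31690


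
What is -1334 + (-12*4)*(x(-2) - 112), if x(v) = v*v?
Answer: 3850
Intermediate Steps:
x(v) = v²
-1334 + (-12*4)*(x(-2) - 112) = -1334 + (-12*4)*((-2)² - 112) = -1334 - 48*(4 - 112) = -1334 - 48*(-108) = -1334 + 5184 = 3850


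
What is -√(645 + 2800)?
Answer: -√3445 ≈ -58.694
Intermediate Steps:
-√(645 + 2800) = -√3445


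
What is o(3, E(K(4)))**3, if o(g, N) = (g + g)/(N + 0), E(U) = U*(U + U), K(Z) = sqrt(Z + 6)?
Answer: 27/1000 ≈ 0.027000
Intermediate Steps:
K(Z) = sqrt(6 + Z)
E(U) = 2*U**2 (E(U) = U*(2*U) = 2*U**2)
o(g, N) = 2*g/N (o(g, N) = (2*g)/N = 2*g/N)
o(3, E(K(4)))**3 = (2*3/(2*(sqrt(6 + 4))**2))**3 = (2*3/(2*(sqrt(10))**2))**3 = (2*3/(2*10))**3 = (2*3/20)**3 = (2*3*(1/20))**3 = (3/10)**3 = 27/1000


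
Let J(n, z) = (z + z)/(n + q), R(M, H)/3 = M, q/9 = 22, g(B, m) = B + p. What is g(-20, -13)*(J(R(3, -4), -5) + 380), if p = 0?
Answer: -1573000/207 ≈ -7599.0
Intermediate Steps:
g(B, m) = B (g(B, m) = B + 0 = B)
q = 198 (q = 9*22 = 198)
R(M, H) = 3*M
J(n, z) = 2*z/(198 + n) (J(n, z) = (z + z)/(n + 198) = (2*z)/(198 + n) = 2*z/(198 + n))
g(-20, -13)*(J(R(3, -4), -5) + 380) = -20*(2*(-5)/(198 + 3*3) + 380) = -20*(2*(-5)/(198 + 9) + 380) = -20*(2*(-5)/207 + 380) = -20*(2*(-5)*(1/207) + 380) = -20*(-10/207 + 380) = -20*78650/207 = -1573000/207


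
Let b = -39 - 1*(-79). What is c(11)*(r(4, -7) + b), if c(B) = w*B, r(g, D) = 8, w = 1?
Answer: 528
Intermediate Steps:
b = 40 (b = -39 + 79 = 40)
c(B) = B (c(B) = 1*B = B)
c(11)*(r(4, -7) + b) = 11*(8 + 40) = 11*48 = 528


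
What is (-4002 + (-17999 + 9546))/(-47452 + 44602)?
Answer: 2491/570 ≈ 4.3702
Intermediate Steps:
(-4002 + (-17999 + 9546))/(-47452 + 44602) = (-4002 - 8453)/(-2850) = -12455*(-1/2850) = 2491/570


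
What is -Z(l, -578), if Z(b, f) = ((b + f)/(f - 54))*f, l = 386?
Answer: 13872/79 ≈ 175.59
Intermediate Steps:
Z(b, f) = f*(b + f)/(-54 + f) (Z(b, f) = ((b + f)/(-54 + f))*f = f*(b + f)/(-54 + f))
-Z(l, -578) = -(-578)*(386 - 578)/(-54 - 578) = -(-578)*(-192)/(-632) = -(-578)*(-1)*(-192)/632 = -1*(-13872/79) = 13872/79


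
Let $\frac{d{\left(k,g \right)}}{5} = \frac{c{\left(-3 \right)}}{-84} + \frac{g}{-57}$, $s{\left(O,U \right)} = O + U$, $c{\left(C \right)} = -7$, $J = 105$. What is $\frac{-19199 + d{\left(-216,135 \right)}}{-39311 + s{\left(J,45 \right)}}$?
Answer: $\frac{4379977}{8928708} \approx 0.49055$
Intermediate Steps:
$d{\left(k,g \right)} = \frac{5}{12} - \frac{5 g}{57}$ ($d{\left(k,g \right)} = 5 \left(- \frac{7}{-84} + \frac{g}{-57}\right) = 5 \left(\left(-7\right) \left(- \frac{1}{84}\right) + g \left(- \frac{1}{57}\right)\right) = 5 \left(\frac{1}{12} - \frac{g}{57}\right) = \frac{5}{12} - \frac{5 g}{57}$)
$\frac{-19199 + d{\left(-216,135 \right)}}{-39311 + s{\left(J,45 \right)}} = \frac{-19199 + \left(\frac{5}{12} - \frac{225}{19}\right)}{-39311 + \left(105 + 45\right)} = \frac{-19199 + \left(\frac{5}{12} - \frac{225}{19}\right)}{-39311 + 150} = \frac{-19199 - \frac{2605}{228}}{-39161} = \left(- \frac{4379977}{228}\right) \left(- \frac{1}{39161}\right) = \frac{4379977}{8928708}$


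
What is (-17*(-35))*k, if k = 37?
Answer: 22015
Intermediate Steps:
(-17*(-35))*k = -17*(-35)*37 = 595*37 = 22015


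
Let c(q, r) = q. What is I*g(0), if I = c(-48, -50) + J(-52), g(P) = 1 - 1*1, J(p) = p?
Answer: 0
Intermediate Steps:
g(P) = 0 (g(P) = 1 - 1 = 0)
I = -100 (I = -48 - 52 = -100)
I*g(0) = -100*0 = 0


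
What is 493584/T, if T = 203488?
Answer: 30849/12718 ≈ 2.4256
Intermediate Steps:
493584/T = 493584/203488 = 493584*(1/203488) = 30849/12718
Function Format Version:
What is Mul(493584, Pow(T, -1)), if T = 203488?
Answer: Rational(30849, 12718) ≈ 2.4256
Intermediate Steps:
Mul(493584, Pow(T, -1)) = Mul(493584, Pow(203488, -1)) = Mul(493584, Rational(1, 203488)) = Rational(30849, 12718)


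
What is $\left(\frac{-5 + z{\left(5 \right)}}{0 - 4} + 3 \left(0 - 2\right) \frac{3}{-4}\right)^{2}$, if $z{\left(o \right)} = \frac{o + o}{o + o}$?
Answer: $\frac{121}{4} \approx 30.25$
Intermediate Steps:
$z{\left(o \right)} = 1$ ($z{\left(o \right)} = \frac{2 o}{2 o} = 2 o \frac{1}{2 o} = 1$)
$\left(\frac{-5 + z{\left(5 \right)}}{0 - 4} + 3 \left(0 - 2\right) \frac{3}{-4}\right)^{2} = \left(\frac{-5 + 1}{0 - 4} + 3 \left(0 - 2\right) \frac{3}{-4}\right)^{2} = \left(- \frac{4}{-4} + 3 \left(-2\right) 3 \left(- \frac{1}{4}\right)\right)^{2} = \left(\left(-4\right) \left(- \frac{1}{4}\right) - - \frac{9}{2}\right)^{2} = \left(1 + \frac{9}{2}\right)^{2} = \left(\frac{11}{2}\right)^{2} = \frac{121}{4}$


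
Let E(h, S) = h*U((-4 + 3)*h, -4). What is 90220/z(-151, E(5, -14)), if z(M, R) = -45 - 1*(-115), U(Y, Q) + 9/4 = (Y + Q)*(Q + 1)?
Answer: 9022/7 ≈ 1288.9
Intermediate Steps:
U(Y, Q) = -9/4 + (1 + Q)*(Q + Y) (U(Y, Q) = -9/4 + (Y + Q)*(Q + 1) = -9/4 + (Q + Y)*(1 + Q) = -9/4 + (1 + Q)*(Q + Y))
E(h, S) = h*(39/4 + 3*h) (E(h, S) = h*(-9/4 - 4 + (-4 + 3)*h + (-4)² - 4*(-4 + 3)*h) = h*(-9/4 - 4 - h + 16 - (-4)*h) = h*(-9/4 - 4 - h + 16 + 4*h) = h*(39/4 + 3*h))
z(M, R) = 70 (z(M, R) = -45 + 115 = 70)
90220/z(-151, E(5, -14)) = 90220/70 = 90220*(1/70) = 9022/7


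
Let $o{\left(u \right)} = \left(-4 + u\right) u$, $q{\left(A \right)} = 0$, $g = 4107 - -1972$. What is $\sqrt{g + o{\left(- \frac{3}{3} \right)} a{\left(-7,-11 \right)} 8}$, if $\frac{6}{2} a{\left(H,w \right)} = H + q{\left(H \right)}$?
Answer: $\frac{\sqrt{53871}}{3} \approx 77.367$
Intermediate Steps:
$g = 6079$ ($g = 4107 + 1972 = 6079$)
$a{\left(H,w \right)} = \frac{H}{3}$ ($a{\left(H,w \right)} = \frac{H + 0}{3} = \frac{H}{3}$)
$o{\left(u \right)} = u \left(-4 + u\right)$
$\sqrt{g + o{\left(- \frac{3}{3} \right)} a{\left(-7,-11 \right)} 8} = \sqrt{6079 + - \frac{3}{3} \left(-4 - \frac{3}{3}\right) \frac{1}{3} \left(-7\right) 8} = \sqrt{6079 + \left(-3\right) \frac{1}{3} \left(-4 - 1\right) \left(- \frac{7}{3}\right) 8} = \sqrt{6079 + - (-4 - 1) \left(- \frac{7}{3}\right) 8} = \sqrt{6079 + \left(-1\right) \left(-5\right) \left(- \frac{7}{3}\right) 8} = \sqrt{6079 + 5 \left(- \frac{7}{3}\right) 8} = \sqrt{6079 - \frac{280}{3}} = \sqrt{\frac{17957}{3}} = \frac{\sqrt{53871}}{3}$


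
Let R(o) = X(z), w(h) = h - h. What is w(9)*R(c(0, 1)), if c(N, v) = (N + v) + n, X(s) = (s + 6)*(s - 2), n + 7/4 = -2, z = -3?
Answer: 0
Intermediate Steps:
n = -15/4 (n = -7/4 - 2 = -15/4 ≈ -3.7500)
w(h) = 0
X(s) = (-2 + s)*(6 + s) (X(s) = (6 + s)*(-2 + s) = (-2 + s)*(6 + s))
c(N, v) = -15/4 + N + v (c(N, v) = (N + v) - 15/4 = -15/4 + N + v)
R(o) = -15 (R(o) = -12 + (-3)² + 4*(-3) = -12 + 9 - 12 = -15)
w(9)*R(c(0, 1)) = 0*(-15) = 0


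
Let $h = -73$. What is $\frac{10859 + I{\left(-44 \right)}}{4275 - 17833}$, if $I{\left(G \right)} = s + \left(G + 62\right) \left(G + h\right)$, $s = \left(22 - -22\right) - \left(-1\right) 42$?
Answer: $- \frac{8839}{13558} \approx -0.65194$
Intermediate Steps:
$s = 86$ ($s = \left(22 + 22\right) - -42 = 44 + 42 = 86$)
$I{\left(G \right)} = 86 + \left(-73 + G\right) \left(62 + G\right)$ ($I{\left(G \right)} = 86 + \left(G + 62\right) \left(G - 73\right) = 86 + \left(62 + G\right) \left(-73 + G\right) = 86 + \left(-73 + G\right) \left(62 + G\right)$)
$\frac{10859 + I{\left(-44 \right)}}{4275 - 17833} = \frac{10859 - \left(3956 - 1936\right)}{4275 - 17833} = \frac{10859 + \left(-4440 + 1936 + 484\right)}{-13558} = \left(10859 - 2020\right) \left(- \frac{1}{13558}\right) = 8839 \left(- \frac{1}{13558}\right) = - \frac{8839}{13558}$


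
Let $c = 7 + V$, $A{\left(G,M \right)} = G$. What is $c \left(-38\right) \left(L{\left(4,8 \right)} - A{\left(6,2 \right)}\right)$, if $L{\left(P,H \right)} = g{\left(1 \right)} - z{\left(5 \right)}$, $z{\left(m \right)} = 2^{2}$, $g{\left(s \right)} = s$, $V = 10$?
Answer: $5814$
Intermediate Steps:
$z{\left(m \right)} = 4$
$L{\left(P,H \right)} = -3$ ($L{\left(P,H \right)} = 1 - 4 = -3$)
$c = 17$ ($c = 7 + 10 = 17$)
$c \left(-38\right) \left(L{\left(4,8 \right)} - A{\left(6,2 \right)}\right) = 17 \left(-38\right) \left(-3 - 6\right) = - 646 \left(-3 - 6\right) = \left(-646\right) \left(-9\right) = 5814$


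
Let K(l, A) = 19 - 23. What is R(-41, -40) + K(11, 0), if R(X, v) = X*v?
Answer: 1636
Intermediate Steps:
K(l, A) = -4
R(-41, -40) + K(11, 0) = -41*(-40) - 4 = 1640 - 4 = 1636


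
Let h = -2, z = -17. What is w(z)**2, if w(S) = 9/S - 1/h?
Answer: 1/1156 ≈ 0.00086505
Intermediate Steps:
w(S) = 1/2 + 9/S (w(S) = 9/S - 1/(-2) = 9/S - 1*(-1/2) = 9/S + 1/2 = 1/2 + 9/S)
w(z)**2 = ((1/2)*(18 - 17)/(-17))**2 = ((1/2)*(-1/17)*1)**2 = (-1/34)**2 = 1/1156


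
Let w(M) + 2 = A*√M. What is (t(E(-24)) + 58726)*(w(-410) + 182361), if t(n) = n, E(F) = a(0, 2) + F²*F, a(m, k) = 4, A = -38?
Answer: 8189013254 - 1706428*I*√410 ≈ 8.189e+9 - 3.4553e+7*I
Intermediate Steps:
w(M) = -2 - 38*√M
E(F) = 4 + F³ (E(F) = 4 + F²*F = 4 + F³)
(t(E(-24)) + 58726)*(w(-410) + 182361) = ((4 + (-24)³) + 58726)*((-2 - 38*I*√410) + 182361) = ((4 - 13824) + 58726)*((-2 - 38*I*√410) + 182361) = (-13820 + 58726)*((-2 - 38*I*√410) + 182361) = 44906*(182359 - 38*I*√410) = 8189013254 - 1706428*I*√410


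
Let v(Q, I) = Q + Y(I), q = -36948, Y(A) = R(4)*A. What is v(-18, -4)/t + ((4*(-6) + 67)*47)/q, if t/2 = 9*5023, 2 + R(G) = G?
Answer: -30614557/556769412 ≈ -0.054986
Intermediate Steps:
R(G) = -2 + G
t = 90414 (t = 2*(9*5023) = 2*45207 = 90414)
Y(A) = 2*A (Y(A) = (-2 + 4)*A = 2*A)
v(Q, I) = Q + 2*I
v(-18, -4)/t + ((4*(-6) + 67)*47)/q = (-18 + 2*(-4))/90414 + ((4*(-6) + 67)*47)/(-36948) = (-18 - 8)*(1/90414) + ((-24 + 67)*47)*(-1/36948) = -26*1/90414 + (43*47)*(-1/36948) = -13/45207 + 2021*(-1/36948) = -13/45207 - 2021/36948 = -30614557/556769412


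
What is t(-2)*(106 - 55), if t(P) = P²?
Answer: 204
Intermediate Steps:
t(-2)*(106 - 55) = (-2)²*(106 - 55) = 4*51 = 204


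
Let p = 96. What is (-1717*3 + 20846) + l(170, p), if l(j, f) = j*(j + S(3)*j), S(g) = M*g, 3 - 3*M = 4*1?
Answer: 15695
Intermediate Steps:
M = -⅓ (M = 1 - 4/3 = -⅓ ≈ -0.33333)
S(g) = -g/3
l(j, f) = 0 (l(j, f) = j*(j + (-⅓*3)*j) = j*(j - j) = j*0 = 0)
(-1717*3 + 20846) + l(170, p) = (-1717*3 + 20846) + 0 = (-5151 + 20846) + 0 = 15695 + 0 = 15695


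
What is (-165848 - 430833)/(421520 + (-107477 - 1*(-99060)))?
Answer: -596681/413103 ≈ -1.4444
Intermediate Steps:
(-165848 - 430833)/(421520 + (-107477 - 1*(-99060))) = -596681/(421520 + (-107477 + 99060)) = -596681/(421520 - 8417) = -596681/413103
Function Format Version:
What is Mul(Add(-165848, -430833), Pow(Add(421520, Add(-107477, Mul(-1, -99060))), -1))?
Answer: Rational(-596681, 413103) ≈ -1.4444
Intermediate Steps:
Mul(Add(-165848, -430833), Pow(Add(421520, Add(-107477, Mul(-1, -99060))), -1)) = Mul(-596681, Pow(Add(421520, Add(-107477, 99060)), -1)) = Mul(-596681, Pow(Add(421520, -8417), -1)) = Mul(-596681, Pow(413103, -1)) = Mul(-596681, Rational(1, 413103)) = Rational(-596681, 413103)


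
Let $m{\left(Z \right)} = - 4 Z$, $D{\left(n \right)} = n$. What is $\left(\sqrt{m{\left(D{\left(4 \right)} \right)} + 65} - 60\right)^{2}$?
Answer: $2809$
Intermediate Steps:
$\left(\sqrt{m{\left(D{\left(4 \right)} \right)} + 65} - 60\right)^{2} = \left(\sqrt{\left(-4\right) 4 + 65} - 60\right)^{2} = \left(\sqrt{-16 + 65} - 60\right)^{2} = \left(\sqrt{49} - 60\right)^{2} = \left(7 - 60\right)^{2} = \left(-53\right)^{2} = 2809$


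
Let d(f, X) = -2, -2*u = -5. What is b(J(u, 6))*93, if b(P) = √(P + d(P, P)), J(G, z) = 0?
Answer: 93*I*√2 ≈ 131.52*I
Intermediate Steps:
u = 5/2 (u = -½*(-5) = 5/2 ≈ 2.5000)
b(P) = √(-2 + P) (b(P) = √(P - 2) = √(-2 + P))
b(J(u, 6))*93 = √(-2 + 0)*93 = √(-2)*93 = (I*√2)*93 = 93*I*√2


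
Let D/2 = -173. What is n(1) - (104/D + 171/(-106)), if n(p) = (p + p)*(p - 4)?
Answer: -74933/18338 ≈ -4.0862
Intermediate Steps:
n(p) = 2*p*(-4 + p) (n(p) = (2*p)*(-4 + p) = 2*p*(-4 + p))
D = -346 (D = 2*(-173) = -346)
n(1) - (104/D + 171/(-106)) = 2*1*(-4 + 1) - (104/(-346) + 171/(-106)) = 2*1*(-3) - (104*(-1/346) + 171*(-1/106)) = -6 - (-52/173 - 171/106) = -6 - 1*(-35095/18338) = -6 + 35095/18338 = -74933/18338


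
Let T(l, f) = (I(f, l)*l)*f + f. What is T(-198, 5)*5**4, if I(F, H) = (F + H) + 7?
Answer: 115090625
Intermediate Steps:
I(F, H) = 7 + F + H
T(l, f) = f + f*l*(7 + f + l) (T(l, f) = ((7 + f + l)*l)*f + f = (l*(7 + f + l))*f + f = f*l*(7 + f + l) + f = f + f*l*(7 + f + l))
T(-198, 5)*5**4 = (5*(1 - 198*(7 + 5 - 198)))*5**4 = (5*(1 - 198*(-186)))*625 = (5*(1 + 36828))*625 = (5*36829)*625 = 184145*625 = 115090625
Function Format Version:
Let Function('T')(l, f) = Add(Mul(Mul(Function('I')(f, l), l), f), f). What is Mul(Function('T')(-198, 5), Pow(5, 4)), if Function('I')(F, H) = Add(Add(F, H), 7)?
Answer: 115090625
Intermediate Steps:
Function('I')(F, H) = Add(7, F, H)
Function('T')(l, f) = Add(f, Mul(f, l, Add(7, f, l))) (Function('T')(l, f) = Add(Mul(Mul(Add(7, f, l), l), f), f) = Add(Mul(Mul(l, Add(7, f, l)), f), f) = Add(Mul(f, l, Add(7, f, l)), f) = Add(f, Mul(f, l, Add(7, f, l))))
Mul(Function('T')(-198, 5), Pow(5, 4)) = Mul(Mul(5, Add(1, Mul(-198, Add(7, 5, -198)))), Pow(5, 4)) = Mul(Mul(5, Add(1, Mul(-198, -186))), 625) = Mul(Mul(5, Add(1, 36828)), 625) = Mul(Mul(5, 36829), 625) = Mul(184145, 625) = 115090625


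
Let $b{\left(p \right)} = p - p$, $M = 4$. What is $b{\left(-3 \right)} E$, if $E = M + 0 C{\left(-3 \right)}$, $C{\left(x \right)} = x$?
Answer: $0$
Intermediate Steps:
$b{\left(p \right)} = 0$
$E = 4$ ($E = 4 + 0 \left(-3\right) = 4 + 0 = 4$)
$b{\left(-3 \right)} E = 0 \cdot 4 = 0$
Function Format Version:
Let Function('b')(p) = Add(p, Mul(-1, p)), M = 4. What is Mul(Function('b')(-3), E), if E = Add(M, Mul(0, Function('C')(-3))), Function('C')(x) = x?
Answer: 0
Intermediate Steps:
Function('b')(p) = 0
E = 4 (E = Add(4, Mul(0, -3)) = Add(4, 0) = 4)
Mul(Function('b')(-3), E) = Mul(0, 4) = 0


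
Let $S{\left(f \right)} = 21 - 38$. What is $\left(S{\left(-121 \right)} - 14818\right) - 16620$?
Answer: $-31455$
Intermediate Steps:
$S{\left(f \right)} = -17$ ($S{\left(f \right)} = 21 - 38 = -17$)
$\left(S{\left(-121 \right)} - 14818\right) - 16620 = \left(-17 - 14818\right) - 16620 = -14835 - 16620 = -31455$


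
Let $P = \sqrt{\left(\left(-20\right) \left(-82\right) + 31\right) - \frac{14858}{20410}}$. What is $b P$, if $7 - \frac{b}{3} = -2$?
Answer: $\frac{27 \sqrt{173945510830}}{10205} \approx 1103.5$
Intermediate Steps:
$b = 27$ ($b = 21 - -6 = 21 + 6 = 27$)
$P = \frac{\sqrt{173945510830}}{10205}$ ($P = \sqrt{\left(1640 + 31\right) - \frac{7429}{10205}} = \sqrt{1671 - \frac{7429}{10205}} = \sqrt{\frac{17045126}{10205}} = \frac{\sqrt{173945510830}}{10205} \approx 40.869$)
$b P = 27 \frac{\sqrt{173945510830}}{10205} = \frac{27 \sqrt{173945510830}}{10205}$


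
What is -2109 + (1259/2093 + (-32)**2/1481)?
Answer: -6533329086/3099733 ≈ -2107.7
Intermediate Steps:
-2109 + (1259/2093 + (-32)**2/1481) = -2109 + (1259*(1/2093) + 1024*(1/1481)) = -2109 + (1259/2093 + 1024/1481) = -2109 + 4007811/3099733 = -6533329086/3099733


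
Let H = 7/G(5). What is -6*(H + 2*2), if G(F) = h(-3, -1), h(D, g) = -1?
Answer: 18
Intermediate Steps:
G(F) = -1
H = -7 (H = 7/(-1) = 7*(-1) = -7)
-6*(H + 2*2) = -6*(-7 + 2*2) = -6*(-7 + 4) = -6*(-3) = 18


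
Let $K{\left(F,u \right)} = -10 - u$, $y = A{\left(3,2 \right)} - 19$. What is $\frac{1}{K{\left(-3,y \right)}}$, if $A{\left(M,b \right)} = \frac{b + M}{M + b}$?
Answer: $\frac{1}{8} \approx 0.125$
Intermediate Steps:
$A{\left(M,b \right)} = 1$ ($A{\left(M,b \right)} = \frac{M + b}{M + b} = 1$)
$y = -18$ ($y = 1 - 19 = -18$)
$\frac{1}{K{\left(-3,y \right)}} = \frac{1}{-10 - -18} = \frac{1}{-10 + 18} = \frac{1}{8}$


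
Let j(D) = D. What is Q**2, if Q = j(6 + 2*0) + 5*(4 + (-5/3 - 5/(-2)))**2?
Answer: 19545241/1296 ≈ 15081.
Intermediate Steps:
Q = 4421/36 (Q = (6 + 2*0) + 5*(4 + (-5/3 - 5/(-2)))**2 = (6 + 0) + 5*(4 + (-5*1/3 - 5*(-1/2)))**2 = 6 + 5*(4 + (-5/3 + 5/2))**2 = 6 + 5*(4 + 5/6)**2 = 6 + 5*(29/6)**2 = 6 + 5*(841/36) = 6 + 4205/36 = 4421/36 ≈ 122.81)
Q**2 = (4421/36)**2 = 19545241/1296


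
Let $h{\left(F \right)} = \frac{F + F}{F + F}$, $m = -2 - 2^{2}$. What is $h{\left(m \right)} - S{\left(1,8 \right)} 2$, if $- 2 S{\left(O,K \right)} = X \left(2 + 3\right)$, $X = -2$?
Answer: $-9$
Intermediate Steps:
$S{\left(O,K \right)} = 5$ ($S{\left(O,K \right)} = - \frac{\left(-2\right) \left(2 + 3\right)}{2} = - \frac{\left(-2\right) 5}{2} = \left(- \frac{1}{2}\right) \left(-10\right) = 5$)
$m = -6$ ($m = -2 - 4 = -6$)
$h{\left(F \right)} = 1$ ($h{\left(F \right)} = \frac{2 F}{2 F} = 2 F \frac{1}{2 F} = 1$)
$h{\left(m \right)} - S{\left(1,8 \right)} 2 = 1 - 5 \cdot 2 = 1 - 10 = -9$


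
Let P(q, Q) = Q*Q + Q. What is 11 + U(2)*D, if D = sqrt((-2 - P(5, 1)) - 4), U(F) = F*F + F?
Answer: 11 + 12*I*sqrt(2) ≈ 11.0 + 16.971*I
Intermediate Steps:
P(q, Q) = Q + Q**2 (P(q, Q) = Q**2 + Q = Q + Q**2)
U(F) = F + F**2 (U(F) = F**2 + F = F + F**2)
D = 2*I*sqrt(2) (D = sqrt((-2 - (1 + 1)) - 4) = sqrt((-2 - 2) - 4) = sqrt(-4 - 4) = sqrt(-8) = 2*I*sqrt(2) ≈ 2.8284*I)
11 + U(2)*D = 11 + (2*(1 + 2))*(2*I*sqrt(2)) = 11 + (2*3)*(2*I*sqrt(2)) = 11 + 6*(2*I*sqrt(2)) = 11 + 12*I*sqrt(2)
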